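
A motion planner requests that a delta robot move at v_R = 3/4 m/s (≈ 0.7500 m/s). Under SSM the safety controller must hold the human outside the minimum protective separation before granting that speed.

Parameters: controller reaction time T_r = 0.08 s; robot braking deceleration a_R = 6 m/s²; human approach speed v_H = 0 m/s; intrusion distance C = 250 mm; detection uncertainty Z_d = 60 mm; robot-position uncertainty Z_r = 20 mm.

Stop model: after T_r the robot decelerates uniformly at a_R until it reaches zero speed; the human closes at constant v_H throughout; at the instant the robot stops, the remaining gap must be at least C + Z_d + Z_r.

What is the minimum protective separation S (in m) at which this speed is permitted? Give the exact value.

S_min = 699/1600 m = 0.4369 m

T_s = v_R/a_R = (3/4)/6 = 0.1250 s
robot covers v_R·T_r = 0.7500·0.0800 = 0.0600 m before braking
braking distance = 0.7500²/(2·6.0000) = 0.0469 m
human over T_r+T_s: 0.0000·(0.0800+0.1250) = 0.0000 m
C+Z_d+Z_r = 0.2500+0.0600+0.0200 = 0.3300 m
S_min ≈ 0.0600+0.0469+0.0000+0.3300  ⇒  S_min = 699/1600 m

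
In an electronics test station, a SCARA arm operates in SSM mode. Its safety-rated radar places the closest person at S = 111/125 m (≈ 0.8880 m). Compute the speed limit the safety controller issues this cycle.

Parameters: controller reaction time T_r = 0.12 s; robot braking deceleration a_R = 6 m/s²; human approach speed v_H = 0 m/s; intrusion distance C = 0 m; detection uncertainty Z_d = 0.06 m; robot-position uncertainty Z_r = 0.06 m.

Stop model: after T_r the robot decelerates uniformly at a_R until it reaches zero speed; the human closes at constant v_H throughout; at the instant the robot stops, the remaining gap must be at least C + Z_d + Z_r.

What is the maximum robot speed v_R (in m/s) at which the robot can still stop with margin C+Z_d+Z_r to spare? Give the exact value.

quadratic (1/12)·v² + (3/25)·v + (-96/125) = 0
  disc = (3/25)² − 4·(1/12)·(-96/125) = 169/625 ; √disc = 13/25
  v_R = (−(3/25) + 13/25) / (2·(1/12)) = 12/5 m/s
check:
braking lasts T_s = (12/5)/6 = 0.4000 s
reaction-phase robot travel = 2.4000·0.1200 = 0.2880 m
robot under decel: 2.4000²/(2·6.0000) = 0.4800 m
human over T_r+T_s: 0.0000·(0.1200+0.4000) = 0.0000 m
C+Z_d+Z_r = 0.0000+0.0600+0.0600 = 0.1200 m
sum ≈ 0.2880+0.4800+0.0000+0.1200 ≈ 0.8880 m = S ✓

v_R_max = 12/5 m/s = 2.4000 m/s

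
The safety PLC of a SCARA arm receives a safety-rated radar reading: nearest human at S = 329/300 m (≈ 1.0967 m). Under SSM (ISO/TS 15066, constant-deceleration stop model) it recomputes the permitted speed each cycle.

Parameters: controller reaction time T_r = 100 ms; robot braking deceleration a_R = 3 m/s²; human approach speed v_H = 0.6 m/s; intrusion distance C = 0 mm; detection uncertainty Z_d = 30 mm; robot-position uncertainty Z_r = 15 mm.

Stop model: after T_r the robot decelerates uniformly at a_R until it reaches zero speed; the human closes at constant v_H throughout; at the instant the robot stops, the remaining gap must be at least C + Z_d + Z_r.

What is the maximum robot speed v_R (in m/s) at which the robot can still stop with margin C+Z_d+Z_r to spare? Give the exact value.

v_R_max = 17/10 m/s = 1.7000 m/s

collect terms ⇒ (1/6)·v_R² + (3/10)·v_R + (-119/120) = 0
  disc = (3/10)² − 4·(1/6)·(-119/120) = 169/225 ; √disc = 13/15
  v_R = (−(3/10) + 13/15) / (2·(1/6)) = 17/10 m/s
check:
T_s = v_R/a_R = (17/10)/3 = 0.5667 s
robot in T_r: 1.7000·0.1000 = 0.1700 m
braking distance = 1.7000²/(2·3.0000) = 0.4817 m
person approaches 0.6000·(0.1000+0.5667) = 0.4000 m
C+Z_d+Z_r = 0.0000+0.0300+0.0150 = 0.0450 m
sum ≈ 0.1700+0.4817+0.4000+0.0450 ≈ 1.0967 m = S ✓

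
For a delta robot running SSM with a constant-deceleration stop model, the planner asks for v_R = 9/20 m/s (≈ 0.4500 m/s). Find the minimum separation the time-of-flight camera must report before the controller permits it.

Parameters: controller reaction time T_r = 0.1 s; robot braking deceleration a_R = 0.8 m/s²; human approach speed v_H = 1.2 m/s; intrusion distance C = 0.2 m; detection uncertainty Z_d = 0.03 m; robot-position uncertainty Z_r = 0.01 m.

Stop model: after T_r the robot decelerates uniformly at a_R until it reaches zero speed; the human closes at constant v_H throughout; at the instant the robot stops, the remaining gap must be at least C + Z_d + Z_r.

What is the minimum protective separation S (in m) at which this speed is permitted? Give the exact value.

T_s = v_R/a_R = (9/20)/(4/5) = 0.5625 s
reaction-phase robot travel = 0.4500·0.1000 = 0.0450 m
robot under decel: 0.4500²/(2·0.8000) = 0.1266 m
human over T_r+T_s: 1.2000·(0.1000+0.5625) = 0.7950 m
C+Z_d+Z_r = 0.2000+0.0300+0.0100 = 0.2400 m
S_min ≈ 0.0450+0.1266+0.7950+0.2400  ⇒  S_min = 3861/3200 m

S_min = 3861/3200 m = 1.2066 m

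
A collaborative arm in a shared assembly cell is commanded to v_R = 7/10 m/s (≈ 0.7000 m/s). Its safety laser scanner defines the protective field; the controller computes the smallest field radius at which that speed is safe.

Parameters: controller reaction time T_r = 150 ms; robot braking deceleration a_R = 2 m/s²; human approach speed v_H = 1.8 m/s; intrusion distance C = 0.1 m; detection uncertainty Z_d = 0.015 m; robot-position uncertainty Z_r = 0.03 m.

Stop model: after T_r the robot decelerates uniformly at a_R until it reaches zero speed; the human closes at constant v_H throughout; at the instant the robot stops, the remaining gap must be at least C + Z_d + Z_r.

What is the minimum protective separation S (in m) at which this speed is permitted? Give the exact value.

S_min = 509/400 m = 1.2725 m

braking lasts T_s = (7/10)/2 = 0.3500 s
robot covers v_R·T_r = 0.7000·0.1500 = 0.1050 m before braking
robot under decel: 0.7000²/(2·2.0000) = 0.1225 m
person approaches 1.8000·(0.1500+0.3500) = 0.9000 m
margins: 0.1000+0.0150+0.0300 = 0.1450 m
S_min ≈ 0.1050+0.1225+0.9000+0.1450  ⇒  S_min = 509/400 m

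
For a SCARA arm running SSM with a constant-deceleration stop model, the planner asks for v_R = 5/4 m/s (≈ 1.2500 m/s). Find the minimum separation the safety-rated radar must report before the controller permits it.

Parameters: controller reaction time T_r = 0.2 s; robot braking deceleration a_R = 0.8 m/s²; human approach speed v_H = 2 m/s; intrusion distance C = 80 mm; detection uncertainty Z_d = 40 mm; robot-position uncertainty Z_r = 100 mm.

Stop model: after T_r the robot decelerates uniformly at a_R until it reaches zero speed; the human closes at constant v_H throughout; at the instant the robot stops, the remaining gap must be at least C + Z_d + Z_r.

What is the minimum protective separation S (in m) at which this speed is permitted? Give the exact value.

stop time T_s = (5/4)/(4/5) = 1.5625 s
robot in T_r: 1.2500·0.2000 = 0.2500 m
robot covers 1.2500·1.5625 − ½·0.8000·1.5625² = 0.9766 m while stopping
person approaches 2.0000·(0.2000+1.5625) = 3.5250 m
margins: 0.0800+0.0400+0.1000 = 0.2200 m
S_min ≈ 0.2500+0.9766+3.5250+0.2200  ⇒  S_min = 15909/3200 m

S_min = 15909/3200 m = 4.9716 m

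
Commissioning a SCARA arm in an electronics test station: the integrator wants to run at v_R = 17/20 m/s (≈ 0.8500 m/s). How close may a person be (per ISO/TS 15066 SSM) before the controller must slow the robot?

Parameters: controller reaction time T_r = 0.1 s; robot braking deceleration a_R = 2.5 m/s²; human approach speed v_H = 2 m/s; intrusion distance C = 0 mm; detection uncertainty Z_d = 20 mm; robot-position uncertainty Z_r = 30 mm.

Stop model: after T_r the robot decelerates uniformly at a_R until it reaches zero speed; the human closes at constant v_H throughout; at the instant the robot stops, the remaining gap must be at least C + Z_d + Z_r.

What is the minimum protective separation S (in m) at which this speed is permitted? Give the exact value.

S_min = 2319/2000 m = 1.1595 m

braking lasts T_s = (17/20)/(5/2) = 0.3400 s
robot in T_r: 0.8500·0.1000 = 0.0850 m
braking distance = 0.8500²/(2·2.5000) = 0.1445 m
person approaches 2.0000·(0.1000+0.3400) = 0.8800 m
C+Z_d+Z_r = 0.0000+0.0200+0.0300 = 0.0500 m
S_min ≈ 0.0850+0.1445+0.8800+0.0500  ⇒  S_min = 2319/2000 m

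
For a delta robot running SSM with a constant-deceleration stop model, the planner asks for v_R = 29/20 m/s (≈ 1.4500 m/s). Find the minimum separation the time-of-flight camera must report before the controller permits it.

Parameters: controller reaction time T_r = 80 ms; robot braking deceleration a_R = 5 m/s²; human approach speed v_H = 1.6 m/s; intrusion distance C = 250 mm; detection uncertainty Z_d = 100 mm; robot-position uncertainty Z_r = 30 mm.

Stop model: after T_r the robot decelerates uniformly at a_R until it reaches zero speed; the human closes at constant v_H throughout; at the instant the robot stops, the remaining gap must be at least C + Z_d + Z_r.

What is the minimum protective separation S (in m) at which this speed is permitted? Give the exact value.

stop time T_s = (29/20)/5 = 0.2900 s
robot in T_r: 1.4500·0.0800 = 0.1160 m
braking distance = 1.4500²/(2·5.0000) = 0.2102 m
human closes 1.6000·0.3700 = 0.5920 m
C+Z_d+Z_r = 0.2500+0.1000+0.0300 = 0.3800 m
S_min ≈ 0.1160+0.2102+0.5920+0.3800  ⇒  S_min = 5193/4000 m

S_min = 5193/4000 m = 1.2982 m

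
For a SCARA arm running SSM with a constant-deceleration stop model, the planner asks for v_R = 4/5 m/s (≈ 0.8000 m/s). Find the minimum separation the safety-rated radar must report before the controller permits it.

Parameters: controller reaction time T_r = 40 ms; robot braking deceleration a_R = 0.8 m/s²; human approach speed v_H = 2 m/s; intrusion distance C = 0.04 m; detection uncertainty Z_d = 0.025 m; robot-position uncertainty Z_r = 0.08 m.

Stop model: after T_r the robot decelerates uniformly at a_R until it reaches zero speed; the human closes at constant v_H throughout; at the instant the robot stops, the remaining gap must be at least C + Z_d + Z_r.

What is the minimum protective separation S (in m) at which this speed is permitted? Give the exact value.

T_s = v_R/a_R = (4/5)/(4/5) = 1.0000 s
robot covers v_R·T_r = 0.8000·0.0400 = 0.0320 m before braking
braking distance = 0.8000²/(2·0.8000) = 0.4000 m
human closes 2.0000·1.0400 = 2.0800 m
residual clearance needed = 0.0400+0.0250+0.0800 = 0.1450 m
S_min ≈ 0.0320+0.4000+2.0800+0.1450  ⇒  S_min = 2657/1000 m

S_min = 2657/1000 m = 2.6570 m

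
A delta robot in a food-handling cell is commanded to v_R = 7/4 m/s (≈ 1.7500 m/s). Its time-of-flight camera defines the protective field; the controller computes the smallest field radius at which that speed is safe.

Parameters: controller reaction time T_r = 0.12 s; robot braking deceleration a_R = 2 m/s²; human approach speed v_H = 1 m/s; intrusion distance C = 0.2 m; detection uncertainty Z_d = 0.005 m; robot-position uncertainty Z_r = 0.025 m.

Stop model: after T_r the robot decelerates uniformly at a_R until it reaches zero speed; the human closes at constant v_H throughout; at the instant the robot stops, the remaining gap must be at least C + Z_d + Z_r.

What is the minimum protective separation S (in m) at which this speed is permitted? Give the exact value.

T_s = v_R/a_R = (7/4)/2 = 0.8750 s
reaction-phase robot travel = 1.7500·0.1200 = 0.2100 m
robot covers 1.7500·0.8750 − ½·2.0000·0.8750² = 0.7656 m while stopping
human over T_r+T_s: 1.0000·(0.1200+0.8750) = 0.9950 m
margins: 0.2000+0.0050+0.0250 = 0.2300 m
S_min ≈ 0.2100+0.7656+0.9950+0.2300  ⇒  S_min = 3521/1600 m

S_min = 3521/1600 m = 2.2006 m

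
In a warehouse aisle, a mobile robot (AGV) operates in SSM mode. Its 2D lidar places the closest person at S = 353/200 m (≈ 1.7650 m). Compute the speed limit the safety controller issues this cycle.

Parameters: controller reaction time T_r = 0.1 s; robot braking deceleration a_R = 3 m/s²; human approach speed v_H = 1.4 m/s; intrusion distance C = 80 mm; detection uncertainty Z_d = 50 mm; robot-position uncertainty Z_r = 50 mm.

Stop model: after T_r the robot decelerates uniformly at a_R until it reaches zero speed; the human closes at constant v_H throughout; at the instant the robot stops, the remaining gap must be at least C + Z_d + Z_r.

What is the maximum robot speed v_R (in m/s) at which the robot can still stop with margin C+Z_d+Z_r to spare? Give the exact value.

at the boundary: (1/6)·v² + (17/30)·v + (-289/200) = 0
  disc = (17/30)² − 4·(1/6)·(-289/200) = 289/225 ; √disc = 17/15
  v_R = (−(17/30) + 17/15) / (2·(1/6)) = 17/10 m/s
check:
T_s = v_R/a_R = (17/10)/3 = 0.5667 s
reaction-phase robot travel = 1.7000·0.1000 = 0.1700 m
robot covers 1.7000·0.5667 − ½·3.0000·0.5667² = 0.4817 m while stopping
human over T_r+T_s: 1.4000·(0.1000+0.5667) = 0.9333 m
residual clearance needed = 0.0800+0.0500+0.0500 = 0.1800 m
sum ≈ 0.1700+0.4817+0.9333+0.1800 ≈ 1.7650 m = S ✓

v_R_max = 17/10 m/s = 1.7000 m/s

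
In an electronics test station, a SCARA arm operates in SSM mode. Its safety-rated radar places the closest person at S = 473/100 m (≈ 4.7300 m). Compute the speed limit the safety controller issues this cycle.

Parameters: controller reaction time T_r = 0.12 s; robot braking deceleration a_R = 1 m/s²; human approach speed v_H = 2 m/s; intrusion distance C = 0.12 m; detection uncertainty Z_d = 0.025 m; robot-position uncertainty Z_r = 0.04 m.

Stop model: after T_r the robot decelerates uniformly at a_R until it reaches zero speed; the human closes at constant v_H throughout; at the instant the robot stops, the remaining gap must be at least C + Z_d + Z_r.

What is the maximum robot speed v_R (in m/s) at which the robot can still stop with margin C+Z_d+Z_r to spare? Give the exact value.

v_R_max = 3/2 m/s = 1.5000 m/s

at the boundary: (1/2)·v² + (53/25)·v + (-861/200) = 0
  disc = (53/25)² − 4·(1/2)·(-861/200) = 32761/2500 ; √disc = 181/50
  v_R = (−(53/25) + 181/50) / (2·(1/2)) = 3/2 m/s
check:
T_s = v_R/a_R = (3/2)/1 = 1.5000 s
robot in T_r: 1.5000·0.1200 = 0.1800 m
robot under decel: 1.5000²/(2·1.0000) = 1.1250 m
human closes 2.0000·1.6200 = 3.2400 m
C+Z_d+Z_r = 0.1200+0.0250+0.0400 = 0.1850 m
sum ≈ 0.1800+1.1250+3.2400+0.1850 ≈ 4.7300 m = S ✓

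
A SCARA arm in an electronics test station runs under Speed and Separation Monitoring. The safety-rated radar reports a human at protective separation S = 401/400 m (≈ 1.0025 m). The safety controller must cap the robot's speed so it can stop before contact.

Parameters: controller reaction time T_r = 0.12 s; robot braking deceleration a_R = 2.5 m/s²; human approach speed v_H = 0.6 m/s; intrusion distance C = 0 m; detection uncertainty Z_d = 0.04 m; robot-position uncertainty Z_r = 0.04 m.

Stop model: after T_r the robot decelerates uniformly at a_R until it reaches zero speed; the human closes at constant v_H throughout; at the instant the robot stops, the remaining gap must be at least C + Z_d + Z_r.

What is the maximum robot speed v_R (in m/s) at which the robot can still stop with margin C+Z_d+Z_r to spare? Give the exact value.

v_R_max = 27/20 m/s = 1.3500 m/s

quadratic (1/5)·v² + (9/25)·v + (-1701/2000) = 0
  disc = (9/25)² − 4·(1/5)·(-1701/2000) = 81/100 ; √disc = 9/10
  v_R = (−(9/25) + 9/10) / (2·(1/5)) = 27/20 m/s
check:
braking lasts T_s = (27/20)/(5/2) = 0.5400 s
robot covers v_R·T_r = 1.3500·0.1200 = 0.1620 m before braking
robot under decel: 1.3500²/(2·2.5000) = 0.3645 m
human over T_r+T_s: 0.6000·(0.1200+0.5400) = 0.3960 m
C+Z_d+Z_r = 0.0000+0.0400+0.0400 = 0.0800 m
sum ≈ 0.1620+0.3645+0.3960+0.0800 ≈ 1.0025 m = S ✓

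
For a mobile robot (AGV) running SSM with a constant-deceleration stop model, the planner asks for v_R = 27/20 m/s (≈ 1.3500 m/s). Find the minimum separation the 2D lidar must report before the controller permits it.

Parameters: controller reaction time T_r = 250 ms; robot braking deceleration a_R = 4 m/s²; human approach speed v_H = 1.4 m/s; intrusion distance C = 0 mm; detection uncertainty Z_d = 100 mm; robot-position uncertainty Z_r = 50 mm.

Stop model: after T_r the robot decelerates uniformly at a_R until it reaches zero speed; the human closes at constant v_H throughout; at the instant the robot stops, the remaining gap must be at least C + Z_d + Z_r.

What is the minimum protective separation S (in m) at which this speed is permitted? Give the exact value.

stop time T_s = (27/20)/4 = 0.3375 s
robot in T_r: 1.3500·0.2500 = 0.3375 m
braking distance = 1.3500²/(2·4.0000) = 0.2278 m
person approaches 1.4000·(0.2500+0.3375) = 0.8225 m
C+Z_d+Z_r = 0.0000+0.1000+0.0500 = 0.1500 m
S_min ≈ 0.3375+0.2278+0.8225+0.1500  ⇒  S_min = 4921/3200 m

S_min = 4921/3200 m = 1.5378 m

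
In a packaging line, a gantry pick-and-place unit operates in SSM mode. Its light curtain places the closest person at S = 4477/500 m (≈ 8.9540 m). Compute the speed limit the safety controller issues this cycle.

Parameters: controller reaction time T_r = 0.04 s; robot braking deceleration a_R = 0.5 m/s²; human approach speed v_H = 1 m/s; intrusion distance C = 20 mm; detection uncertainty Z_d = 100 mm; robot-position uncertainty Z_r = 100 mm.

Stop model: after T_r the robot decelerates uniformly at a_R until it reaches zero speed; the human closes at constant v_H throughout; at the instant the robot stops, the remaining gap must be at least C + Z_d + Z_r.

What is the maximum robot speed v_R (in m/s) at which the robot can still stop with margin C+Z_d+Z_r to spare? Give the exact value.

v_R_max = 21/10 m/s = 2.1000 m/s

quadratic (1)·v² + (51/25)·v + (-4347/500) = 0
  disc = (51/25)² − 4·(1)·(-4347/500) = 24336/625 ; √disc = 156/25
  v_R = (−(51/25) + 156/25) / (2·(1)) = 21/10 m/s
check:
T_s = v_R/a_R = (21/10)/(1/2) = 4.2000 s
robot in T_r: 2.1000·0.0400 = 0.0840 m
robot under decel: 2.1000²/(2·0.5000) = 4.4100 m
person approaches 1.0000·(0.0400+4.2000) = 4.2400 m
C+Z_d+Z_r = 0.0200+0.1000+0.1000 = 0.2200 m
sum ≈ 0.0840+4.4100+4.2400+0.2200 ≈ 8.9540 m = S ✓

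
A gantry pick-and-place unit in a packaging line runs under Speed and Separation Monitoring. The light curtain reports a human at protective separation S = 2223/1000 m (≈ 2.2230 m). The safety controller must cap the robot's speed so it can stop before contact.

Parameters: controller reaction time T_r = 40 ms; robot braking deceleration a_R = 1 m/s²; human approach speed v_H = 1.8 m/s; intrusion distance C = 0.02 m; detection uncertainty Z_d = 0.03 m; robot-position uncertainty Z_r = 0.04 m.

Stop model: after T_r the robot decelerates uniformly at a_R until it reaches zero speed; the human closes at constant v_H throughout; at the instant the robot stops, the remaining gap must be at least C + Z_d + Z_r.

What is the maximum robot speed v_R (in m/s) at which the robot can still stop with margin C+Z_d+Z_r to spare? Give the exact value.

v_R_max = 9/10 m/s = 0.9000 m/s

collect terms ⇒ (1/2)·v_R² + (46/25)·v_R + (-2061/1000) = 0
  disc = (46/25)² − 4·(1/2)·(-2061/1000) = 18769/2500 ; √disc = 137/50
  v_R = (−(46/25) + 137/50) / (2·(1/2)) = 9/10 m/s
check:
T_s = v_R/a_R = (9/10)/1 = 0.9000 s
reaction-phase robot travel = 0.9000·0.0400 = 0.0360 m
braking distance = 0.9000²/(2·1.0000) = 0.4050 m
human closes 1.8000·0.9400 = 1.6920 m
C+Z_d+Z_r = 0.0200+0.0300+0.0400 = 0.0900 m
sum ≈ 0.0360+0.4050+1.6920+0.0900 ≈ 2.2230 m = S ✓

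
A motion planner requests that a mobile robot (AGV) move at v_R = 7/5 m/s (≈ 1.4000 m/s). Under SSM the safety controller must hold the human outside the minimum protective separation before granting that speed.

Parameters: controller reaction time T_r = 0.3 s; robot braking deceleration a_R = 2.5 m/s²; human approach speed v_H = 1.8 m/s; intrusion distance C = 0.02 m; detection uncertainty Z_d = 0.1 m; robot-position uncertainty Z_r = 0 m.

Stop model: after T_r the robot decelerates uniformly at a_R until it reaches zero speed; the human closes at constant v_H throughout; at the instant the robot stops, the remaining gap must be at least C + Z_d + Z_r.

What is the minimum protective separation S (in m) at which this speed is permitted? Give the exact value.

braking lasts T_s = (7/5)/(5/2) = 0.5600 s
reaction-phase robot travel = 1.4000·0.3000 = 0.4200 m
robot covers 1.4000·0.5600 − ½·2.5000·0.5600² = 0.3920 m while stopping
human closes 1.8000·0.8600 = 1.5480 m
margins: 0.0200+0.1000+0.0000 = 0.1200 m
S_min ≈ 0.4200+0.3920+1.5480+0.1200  ⇒  S_min = 62/25 m

S_min = 62/25 m = 2.4800 m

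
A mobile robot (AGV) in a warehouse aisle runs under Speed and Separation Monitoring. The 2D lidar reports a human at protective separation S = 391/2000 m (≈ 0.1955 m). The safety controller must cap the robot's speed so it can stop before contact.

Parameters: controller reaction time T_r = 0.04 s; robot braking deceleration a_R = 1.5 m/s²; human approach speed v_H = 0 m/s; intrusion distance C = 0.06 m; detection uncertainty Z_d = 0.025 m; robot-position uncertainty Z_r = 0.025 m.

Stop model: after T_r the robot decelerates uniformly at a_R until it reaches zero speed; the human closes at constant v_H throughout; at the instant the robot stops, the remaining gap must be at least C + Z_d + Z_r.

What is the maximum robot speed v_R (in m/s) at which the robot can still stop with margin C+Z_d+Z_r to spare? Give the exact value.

v_R_max = 9/20 m/s = 0.4500 m/s

at the boundary: (1/3)·v² + (1/25)·v + (-171/2000) = 0
  disc = (1/25)² − 4·(1/3)·(-171/2000) = 289/2500 ; √disc = 17/50
  v_R = (−(1/25) + 17/50) / (2·(1/3)) = 9/20 m/s
check:
braking lasts T_s = (9/20)/(3/2) = 0.3000 s
reaction-phase robot travel = 0.4500·0.0400 = 0.0180 m
robot under decel: 0.4500²/(2·1.5000) = 0.0675 m
person approaches 0.0000·(0.0400+0.3000) = 0.0000 m
C+Z_d+Z_r = 0.0600+0.0250+0.0250 = 0.1100 m
sum ≈ 0.0180+0.0675+0.0000+0.1100 ≈ 0.1955 m = S ✓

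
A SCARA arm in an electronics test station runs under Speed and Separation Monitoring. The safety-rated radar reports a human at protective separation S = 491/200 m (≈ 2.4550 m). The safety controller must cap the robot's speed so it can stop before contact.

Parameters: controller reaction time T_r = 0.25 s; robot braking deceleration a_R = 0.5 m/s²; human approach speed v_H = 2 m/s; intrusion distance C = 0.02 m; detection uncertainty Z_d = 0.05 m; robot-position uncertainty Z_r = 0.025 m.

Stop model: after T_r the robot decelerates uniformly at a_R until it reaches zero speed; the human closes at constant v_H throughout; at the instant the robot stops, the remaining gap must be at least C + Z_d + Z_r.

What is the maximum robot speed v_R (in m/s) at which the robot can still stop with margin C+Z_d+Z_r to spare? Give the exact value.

quadratic (1)·v² + (17/4)·v + (-93/50) = 0
  disc = (17/4)² − 4·(1)·(-93/50) = 10201/400 ; √disc = 101/20
  v_R = (−(17/4) + 101/20) / (2·(1)) = 2/5 m/s
check:
stop time T_s = (2/5)/(1/2) = 0.8000 s
reaction-phase robot travel = 0.4000·0.2500 = 0.1000 m
robot covers 0.4000·0.8000 − ½·0.5000·0.8000² = 0.1600 m while stopping
human over T_r+T_s: 2.0000·(0.2500+0.8000) = 2.1000 m
C+Z_d+Z_r = 0.0200+0.0500+0.0250 = 0.0950 m
sum ≈ 0.1000+0.1600+2.1000+0.0950 ≈ 2.4550 m = S ✓

v_R_max = 2/5 m/s = 0.4000 m/s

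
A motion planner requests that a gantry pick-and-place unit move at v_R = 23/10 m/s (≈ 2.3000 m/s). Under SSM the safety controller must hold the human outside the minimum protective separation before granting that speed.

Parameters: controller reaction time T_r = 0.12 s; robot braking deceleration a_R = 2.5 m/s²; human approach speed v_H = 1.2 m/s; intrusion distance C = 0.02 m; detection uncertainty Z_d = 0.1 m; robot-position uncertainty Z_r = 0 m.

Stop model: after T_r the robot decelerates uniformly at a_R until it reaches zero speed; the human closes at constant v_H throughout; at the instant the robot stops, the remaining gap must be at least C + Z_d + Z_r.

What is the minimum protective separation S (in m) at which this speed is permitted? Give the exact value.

stop time T_s = (23/10)/(5/2) = 0.9200 s
robot covers v_R·T_r = 2.3000·0.1200 = 0.2760 m before braking
robot under decel: 2.3000²/(2·2.5000) = 1.0580 m
person approaches 1.2000·(0.1200+0.9200) = 1.2480 m
margins: 0.0200+0.1000+0.0000 = 0.1200 m
S_min ≈ 0.2760+1.0580+1.2480+0.1200  ⇒  S_min = 1351/500 m

S_min = 1351/500 m = 2.7020 m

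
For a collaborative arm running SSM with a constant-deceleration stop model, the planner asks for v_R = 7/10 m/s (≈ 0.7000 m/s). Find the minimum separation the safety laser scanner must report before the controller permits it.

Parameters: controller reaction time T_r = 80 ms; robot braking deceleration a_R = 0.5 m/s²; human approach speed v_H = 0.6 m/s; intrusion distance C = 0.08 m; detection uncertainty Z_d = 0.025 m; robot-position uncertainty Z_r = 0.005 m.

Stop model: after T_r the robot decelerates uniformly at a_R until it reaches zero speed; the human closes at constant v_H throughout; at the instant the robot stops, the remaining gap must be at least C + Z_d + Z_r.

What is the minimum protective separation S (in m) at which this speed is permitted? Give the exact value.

T_s = v_R/a_R = (7/10)/(1/2) = 1.4000 s
robot in T_r: 0.7000·0.0800 = 0.0560 m
robot covers 0.7000·1.4000 − ½·0.5000·1.4000² = 0.4900 m while stopping
human closes 0.6000·1.4800 = 0.8880 m
C+Z_d+Z_r = 0.0800+0.0250+0.0050 = 0.1100 m
S_min ≈ 0.0560+0.4900+0.8880+0.1100  ⇒  S_min = 193/125 m

S_min = 193/125 m = 1.5440 m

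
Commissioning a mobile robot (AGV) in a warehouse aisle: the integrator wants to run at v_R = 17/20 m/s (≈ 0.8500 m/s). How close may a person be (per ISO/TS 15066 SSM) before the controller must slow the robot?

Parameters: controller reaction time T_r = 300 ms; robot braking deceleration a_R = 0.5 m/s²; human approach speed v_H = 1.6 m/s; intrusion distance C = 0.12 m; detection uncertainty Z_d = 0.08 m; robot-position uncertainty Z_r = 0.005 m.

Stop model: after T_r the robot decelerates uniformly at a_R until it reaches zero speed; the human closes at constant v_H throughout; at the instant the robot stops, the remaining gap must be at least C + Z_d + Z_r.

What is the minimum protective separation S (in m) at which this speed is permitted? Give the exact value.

T_s = v_R/a_R = (17/20)/(1/2) = 1.7000 s
reaction-phase robot travel = 0.8500·0.3000 = 0.2550 m
robot covers 0.8500·1.7000 − ½·0.5000·1.7000² = 0.7225 m while stopping
person approaches 1.6000·(0.3000+1.7000) = 3.2000 m
margins: 0.1200+0.0800+0.0050 = 0.2050 m
S_min ≈ 0.2550+0.7225+3.2000+0.2050  ⇒  S_min = 1753/400 m

S_min = 1753/400 m = 4.3825 m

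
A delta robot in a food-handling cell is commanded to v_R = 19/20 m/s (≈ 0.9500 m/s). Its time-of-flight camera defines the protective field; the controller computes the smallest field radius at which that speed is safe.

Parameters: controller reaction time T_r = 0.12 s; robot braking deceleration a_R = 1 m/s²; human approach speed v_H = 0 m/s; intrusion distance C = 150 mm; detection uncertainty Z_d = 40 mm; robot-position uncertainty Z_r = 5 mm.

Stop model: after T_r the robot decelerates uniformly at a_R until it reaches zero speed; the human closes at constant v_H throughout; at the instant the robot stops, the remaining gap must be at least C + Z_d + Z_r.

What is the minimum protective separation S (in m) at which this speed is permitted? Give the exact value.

stop time T_s = (19/20)/1 = 0.9500 s
robot in T_r: 0.9500·0.1200 = 0.1140 m
robot under decel: 0.9500²/(2·1.0000) = 0.4512 m
person approaches 0.0000·(0.1200+0.9500) = 0.0000 m
residual clearance needed = 0.1500+0.0400+0.0050 = 0.1950 m
S_min ≈ 0.1140+0.4512+0.0000+0.1950  ⇒  S_min = 3041/4000 m

S_min = 3041/4000 m = 0.7602 m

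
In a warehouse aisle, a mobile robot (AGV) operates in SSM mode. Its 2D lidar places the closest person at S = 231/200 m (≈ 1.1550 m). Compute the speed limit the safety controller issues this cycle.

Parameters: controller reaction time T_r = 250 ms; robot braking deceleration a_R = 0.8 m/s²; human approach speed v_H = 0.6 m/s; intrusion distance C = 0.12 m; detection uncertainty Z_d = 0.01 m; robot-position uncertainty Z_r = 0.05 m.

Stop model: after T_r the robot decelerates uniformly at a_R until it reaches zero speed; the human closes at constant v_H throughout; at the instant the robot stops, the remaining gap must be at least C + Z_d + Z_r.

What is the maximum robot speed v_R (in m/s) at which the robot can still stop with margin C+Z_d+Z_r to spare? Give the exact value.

v_R_max = 3/5 m/s = 0.6000 m/s

quadratic (5/8)·v² + (1)·v + (-33/40) = 0
  disc = (1)² − 4·(5/8)·(-33/40) = 49/16 ; √disc = 7/4
  v_R = (−(1) + 7/4) / (2·(5/8)) = 3/5 m/s
check:
braking lasts T_s = (3/5)/(4/5) = 0.7500 s
robot in T_r: 0.6000·0.2500 = 0.1500 m
braking distance = 0.6000²/(2·0.8000) = 0.2250 m
person approaches 0.6000·(0.2500+0.7500) = 0.6000 m
residual clearance needed = 0.1200+0.0100+0.0500 = 0.1800 m
sum ≈ 0.1500+0.2250+0.6000+0.1800 ≈ 1.1550 m = S ✓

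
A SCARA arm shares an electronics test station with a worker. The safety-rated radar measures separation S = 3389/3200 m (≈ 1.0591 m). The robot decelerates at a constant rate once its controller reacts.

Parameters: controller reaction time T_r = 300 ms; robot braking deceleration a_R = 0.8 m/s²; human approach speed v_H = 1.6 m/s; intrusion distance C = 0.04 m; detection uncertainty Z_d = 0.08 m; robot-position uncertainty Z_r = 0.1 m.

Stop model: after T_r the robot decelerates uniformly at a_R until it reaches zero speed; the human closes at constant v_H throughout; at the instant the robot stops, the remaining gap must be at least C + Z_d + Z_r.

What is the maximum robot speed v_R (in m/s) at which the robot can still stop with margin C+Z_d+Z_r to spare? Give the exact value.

v_R_max = 3/20 m/s = 0.1500 m/s

quadratic (5/8)·v² + (23/10)·v + (-1149/3200) = 0
  disc = (23/10)² − 4·(5/8)·(-1149/3200) = 39601/6400 ; √disc = 199/80
  v_R = (−(23/10) + 199/80) / (2·(5/8)) = 3/20 m/s
check:
stop time T_s = (3/20)/(4/5) = 0.1875 s
robot in T_r: 0.1500·0.3000 = 0.0450 m
robot covers 0.1500·0.1875 − ½·0.8000·0.1875² = 0.0141 m while stopping
human closes 1.6000·0.4875 = 0.7800 m
C+Z_d+Z_r = 0.0400+0.0800+0.1000 = 0.2200 m
sum ≈ 0.0450+0.0141+0.7800+0.2200 ≈ 1.0591 m = S ✓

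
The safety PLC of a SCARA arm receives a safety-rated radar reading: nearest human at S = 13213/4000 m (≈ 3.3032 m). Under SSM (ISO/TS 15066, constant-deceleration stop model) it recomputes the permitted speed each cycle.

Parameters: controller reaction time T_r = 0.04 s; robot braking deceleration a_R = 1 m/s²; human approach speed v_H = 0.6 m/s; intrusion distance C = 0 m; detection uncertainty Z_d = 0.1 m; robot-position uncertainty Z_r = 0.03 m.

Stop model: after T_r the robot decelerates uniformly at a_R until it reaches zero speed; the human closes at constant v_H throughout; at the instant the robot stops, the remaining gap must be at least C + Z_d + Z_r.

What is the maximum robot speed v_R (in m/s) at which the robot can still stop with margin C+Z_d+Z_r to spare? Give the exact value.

quadratic (1/2)·v² + (16/25)·v + (-12597/4000) = 0
  disc = (16/25)² − 4·(1/2)·(-12597/4000) = 67081/10000 ; √disc = 259/100
  v_R = (−(16/25) + 259/100) / (2·(1/2)) = 39/20 m/s
check:
braking lasts T_s = (39/20)/1 = 1.9500 s
reaction-phase robot travel = 1.9500·0.0400 = 0.0780 m
robot under decel: 1.9500²/(2·1.0000) = 1.9013 m
human closes 0.6000·1.9900 = 1.1940 m
residual clearance needed = 0.0000+0.1000+0.0300 = 0.1300 m
sum ≈ 0.0780+1.9013+1.1940+0.1300 ≈ 3.3032 m = S ✓

v_R_max = 39/20 m/s = 1.9500 m/s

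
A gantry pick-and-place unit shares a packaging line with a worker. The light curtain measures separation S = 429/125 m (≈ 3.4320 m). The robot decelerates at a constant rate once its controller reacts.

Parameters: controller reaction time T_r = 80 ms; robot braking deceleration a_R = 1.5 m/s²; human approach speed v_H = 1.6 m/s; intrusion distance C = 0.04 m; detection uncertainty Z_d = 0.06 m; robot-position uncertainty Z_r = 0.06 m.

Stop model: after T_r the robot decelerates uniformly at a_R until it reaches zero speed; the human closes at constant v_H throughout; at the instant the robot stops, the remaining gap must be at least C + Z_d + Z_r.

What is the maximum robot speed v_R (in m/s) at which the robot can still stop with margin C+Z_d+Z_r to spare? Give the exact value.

quadratic (1/3)·v² + (86/75)·v + (-393/125) = 0
  disc = (86/75)² − 4·(1/3)·(-393/125) = 30976/5625 ; √disc = 176/75
  v_R = (−(86/75) + 176/75) / (2·(1/3)) = 9/5 m/s
check:
stop time T_s = (9/5)/(3/2) = 1.2000 s
robot in T_r: 1.8000·0.0800 = 0.1440 m
braking distance = 1.8000²/(2·1.5000) = 1.0800 m
person approaches 1.6000·(0.0800+1.2000) = 2.0480 m
C+Z_d+Z_r = 0.0400+0.0600+0.0600 = 0.1600 m
sum ≈ 0.1440+1.0800+2.0480+0.1600 ≈ 3.4320 m = S ✓

v_R_max = 9/5 m/s = 1.8000 m/s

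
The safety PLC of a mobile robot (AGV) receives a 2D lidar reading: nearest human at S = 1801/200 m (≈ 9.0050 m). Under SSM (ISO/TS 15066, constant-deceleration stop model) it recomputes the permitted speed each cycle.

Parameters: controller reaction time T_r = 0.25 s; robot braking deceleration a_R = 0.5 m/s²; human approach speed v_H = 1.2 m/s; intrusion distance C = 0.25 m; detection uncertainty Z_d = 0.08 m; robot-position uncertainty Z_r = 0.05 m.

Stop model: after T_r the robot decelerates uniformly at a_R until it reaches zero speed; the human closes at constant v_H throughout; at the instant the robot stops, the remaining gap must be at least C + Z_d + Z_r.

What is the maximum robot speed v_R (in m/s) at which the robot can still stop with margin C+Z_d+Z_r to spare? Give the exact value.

quadratic (1)·v² + (53/20)·v + (-333/40) = 0
  disc = (53/20)² − 4·(1)·(-333/40) = 16129/400 ; √disc = 127/20
  v_R = (−(53/20) + 127/20) / (2·(1)) = 37/20 m/s
check:
stop time T_s = (37/20)/(1/2) = 3.7000 s
reaction-phase robot travel = 1.8500·0.2500 = 0.4625 m
robot under decel: 1.8500²/(2·0.5000) = 3.4225 m
person approaches 1.2000·(0.2500+3.7000) = 4.7400 m
residual clearance needed = 0.2500+0.0800+0.0500 = 0.3800 m
sum ≈ 0.4625+3.4225+4.7400+0.3800 ≈ 9.0050 m = S ✓

v_R_max = 37/20 m/s = 1.8500 m/s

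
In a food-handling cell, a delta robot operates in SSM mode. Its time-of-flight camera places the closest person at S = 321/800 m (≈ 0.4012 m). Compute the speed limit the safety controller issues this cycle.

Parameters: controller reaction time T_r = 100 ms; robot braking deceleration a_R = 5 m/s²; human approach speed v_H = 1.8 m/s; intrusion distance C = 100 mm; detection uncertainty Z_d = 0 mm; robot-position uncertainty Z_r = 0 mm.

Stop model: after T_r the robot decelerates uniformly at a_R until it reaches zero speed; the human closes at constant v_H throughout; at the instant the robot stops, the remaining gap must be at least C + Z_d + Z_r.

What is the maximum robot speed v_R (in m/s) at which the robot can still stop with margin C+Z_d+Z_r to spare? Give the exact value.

at the boundary: (1/10)·v² + (23/50)·v + (-97/800) = 0
  disc = (23/50)² − 4·(1/10)·(-97/800) = 2601/10000 ; √disc = 51/100
  v_R = (−(23/50) + 51/100) / (2·(1/10)) = 1/4 m/s
check:
stop time T_s = (1/4)/5 = 0.0500 s
robot in T_r: 0.2500·0.1000 = 0.0250 m
robot under decel: 0.2500²/(2·5.0000) = 0.0063 m
human closes 1.8000·0.1500 = 0.2700 m
margins: 0.1000+0.0000+0.0000 = 0.1000 m
sum ≈ 0.0250+0.0063+0.2700+0.1000 ≈ 0.4012 m = S ✓

v_R_max = 1/4 m/s = 0.2500 m/s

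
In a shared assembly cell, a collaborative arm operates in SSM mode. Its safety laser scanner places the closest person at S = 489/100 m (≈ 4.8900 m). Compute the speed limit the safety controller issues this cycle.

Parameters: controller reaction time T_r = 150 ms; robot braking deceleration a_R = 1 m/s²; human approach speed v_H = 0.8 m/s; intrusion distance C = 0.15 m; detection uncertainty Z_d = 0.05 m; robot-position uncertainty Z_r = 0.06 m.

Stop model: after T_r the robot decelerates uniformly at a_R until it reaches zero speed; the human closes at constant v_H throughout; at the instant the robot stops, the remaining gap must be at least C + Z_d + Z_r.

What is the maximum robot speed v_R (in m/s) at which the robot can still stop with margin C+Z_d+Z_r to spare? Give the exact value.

at the boundary: (1/2)·v² + (19/20)·v + (-451/100) = 0
  disc = (19/20)² − 4·(1/2)·(-451/100) = 3969/400 ; √disc = 63/20
  v_R = (−(19/20) + 63/20) / (2·(1/2)) = 11/5 m/s
check:
T_s = v_R/a_R = (11/5)/1 = 2.2000 s
robot covers v_R·T_r = 2.2000·0.1500 = 0.3300 m before braking
robot under decel: 2.2000²/(2·1.0000) = 2.4200 m
human closes 0.8000·2.3500 = 1.8800 m
C+Z_d+Z_r = 0.1500+0.0500+0.0600 = 0.2600 m
sum ≈ 0.3300+2.4200+1.8800+0.2600 ≈ 4.8900 m = S ✓

v_R_max = 11/5 m/s = 2.2000 m/s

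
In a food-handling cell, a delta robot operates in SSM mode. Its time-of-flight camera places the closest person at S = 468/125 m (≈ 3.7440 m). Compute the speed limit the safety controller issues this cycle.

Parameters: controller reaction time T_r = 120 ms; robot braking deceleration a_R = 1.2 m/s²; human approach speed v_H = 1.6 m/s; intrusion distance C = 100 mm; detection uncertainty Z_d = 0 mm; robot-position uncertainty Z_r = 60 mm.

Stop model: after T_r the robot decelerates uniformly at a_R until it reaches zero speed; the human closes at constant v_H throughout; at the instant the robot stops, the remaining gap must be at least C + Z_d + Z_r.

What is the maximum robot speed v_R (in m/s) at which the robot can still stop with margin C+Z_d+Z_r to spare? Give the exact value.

collect terms ⇒ (5/12)·v_R² + (109/75)·v_R + (-424/125) = 0
  disc = (109/75)² − 4·(5/12)·(-424/125) = 43681/5625 ; √disc = 209/75
  v_R = (−(109/75) + 209/75) / (2·(5/12)) = 8/5 m/s
check:
stop time T_s = (8/5)/(6/5) = 1.3333 s
robot covers v_R·T_r = 1.6000·0.1200 = 0.1920 m before braking
robot covers 1.6000·1.3333 − ½·1.2000·1.3333² = 1.0667 m while stopping
person approaches 1.6000·(0.1200+1.3333) = 2.3253 m
C+Z_d+Z_r = 0.1000+0.0000+0.0600 = 0.1600 m
sum ≈ 0.1920+1.0667+2.3253+0.1600 ≈ 3.7440 m = S ✓

v_R_max = 8/5 m/s = 1.6000 m/s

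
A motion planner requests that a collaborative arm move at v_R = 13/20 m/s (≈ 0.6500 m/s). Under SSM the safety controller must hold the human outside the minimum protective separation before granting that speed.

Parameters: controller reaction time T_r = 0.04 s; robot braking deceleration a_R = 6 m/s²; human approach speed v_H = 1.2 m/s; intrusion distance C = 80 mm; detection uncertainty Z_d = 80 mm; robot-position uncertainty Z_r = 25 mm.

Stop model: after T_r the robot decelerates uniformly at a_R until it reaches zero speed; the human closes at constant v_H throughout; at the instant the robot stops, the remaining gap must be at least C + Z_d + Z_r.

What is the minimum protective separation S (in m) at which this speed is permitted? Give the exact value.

braking lasts T_s = (13/20)/6 = 0.1083 s
reaction-phase robot travel = 0.6500·0.0400 = 0.0260 m
braking distance = 0.6500²/(2·6.0000) = 0.0352 m
person approaches 1.2000·(0.0400+0.1083) = 0.1780 m
residual clearance needed = 0.0800+0.0800+0.0250 = 0.1850 m
S_min ≈ 0.0260+0.0352+0.1780+0.1850  ⇒  S_min = 10181/24000 m

S_min = 10181/24000 m = 0.4242 m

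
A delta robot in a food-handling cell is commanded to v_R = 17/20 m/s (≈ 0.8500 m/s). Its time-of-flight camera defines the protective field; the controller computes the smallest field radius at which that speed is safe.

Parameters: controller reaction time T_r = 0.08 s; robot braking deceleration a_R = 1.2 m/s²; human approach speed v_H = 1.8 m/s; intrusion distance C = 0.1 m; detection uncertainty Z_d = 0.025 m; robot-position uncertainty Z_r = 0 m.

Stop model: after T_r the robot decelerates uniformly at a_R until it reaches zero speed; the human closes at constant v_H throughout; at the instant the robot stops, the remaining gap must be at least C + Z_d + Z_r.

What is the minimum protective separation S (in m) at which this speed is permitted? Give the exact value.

S_min = 45913/24000 m = 1.9130 m

T_s = v_R/a_R = (17/20)/(6/5) = 0.7083 s
reaction-phase robot travel = 0.8500·0.0800 = 0.0680 m
robot under decel: 0.8500²/(2·1.2000) = 0.3010 m
human over T_r+T_s: 1.8000·(0.0800+0.7083) = 1.4190 m
C+Z_d+Z_r = 0.1000+0.0250+0.0000 = 0.1250 m
S_min ≈ 0.0680+0.3010+1.4190+0.1250  ⇒  S_min = 45913/24000 m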